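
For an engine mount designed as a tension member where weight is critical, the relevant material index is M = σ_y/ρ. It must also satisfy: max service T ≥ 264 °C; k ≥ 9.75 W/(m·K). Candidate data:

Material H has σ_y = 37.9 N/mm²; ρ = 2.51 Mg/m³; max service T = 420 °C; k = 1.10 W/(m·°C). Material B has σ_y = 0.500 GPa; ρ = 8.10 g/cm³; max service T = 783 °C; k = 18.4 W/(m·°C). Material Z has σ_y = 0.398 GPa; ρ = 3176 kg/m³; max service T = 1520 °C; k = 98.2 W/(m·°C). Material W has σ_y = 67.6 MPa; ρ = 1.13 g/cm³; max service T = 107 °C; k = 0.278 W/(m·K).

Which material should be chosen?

Screen on constraints: max service T ≥ 264 °C; k ≥ 9.75 W/(m·K). Survivors: material B, material Z.
Convert each candidate to consistent units, then evaluate M:
  material B: σ_y = 500.0 MPa, ρ = 8100 kg/m³
  material Z: σ_y = 398.0 MPa, ρ = 3176 kg/m³
  material Z: M = 125 kN·m/kg
  material B: M = 61.7 kN·m/kg
The maximum is for material Z.

material Z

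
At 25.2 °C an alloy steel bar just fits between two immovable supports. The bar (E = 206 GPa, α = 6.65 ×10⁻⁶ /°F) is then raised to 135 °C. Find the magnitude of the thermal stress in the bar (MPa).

271 MPa

α = 6.65×10⁻⁶/°F × 9/5 = 12.0×10⁻⁶/K.
ΔT = 109.8 K. Constrained thermal stress σ = E·α·ΔT = 206.0×10³ MPa × 12.0×10⁻⁶ × 109.8 = 271 MPa (compressive).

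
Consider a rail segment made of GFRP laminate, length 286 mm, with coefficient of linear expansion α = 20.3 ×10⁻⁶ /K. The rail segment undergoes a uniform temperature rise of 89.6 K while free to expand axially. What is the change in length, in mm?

0.520 mm

ΔL = α·L₀·ΔT = 20.3×10⁻⁶ × 286 mm × 89.60 K = 0.520 mm.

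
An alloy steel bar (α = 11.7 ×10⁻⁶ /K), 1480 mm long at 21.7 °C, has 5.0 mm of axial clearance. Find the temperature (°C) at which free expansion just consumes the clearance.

α·L₀·ΔT = 5.0 mm ⇒ ΔT = 5.0 / (11.7×10⁻⁶ × 1480.0) = 288.8 K.
T = 21.7 + 288.8 = 310.5 °C.

310 °C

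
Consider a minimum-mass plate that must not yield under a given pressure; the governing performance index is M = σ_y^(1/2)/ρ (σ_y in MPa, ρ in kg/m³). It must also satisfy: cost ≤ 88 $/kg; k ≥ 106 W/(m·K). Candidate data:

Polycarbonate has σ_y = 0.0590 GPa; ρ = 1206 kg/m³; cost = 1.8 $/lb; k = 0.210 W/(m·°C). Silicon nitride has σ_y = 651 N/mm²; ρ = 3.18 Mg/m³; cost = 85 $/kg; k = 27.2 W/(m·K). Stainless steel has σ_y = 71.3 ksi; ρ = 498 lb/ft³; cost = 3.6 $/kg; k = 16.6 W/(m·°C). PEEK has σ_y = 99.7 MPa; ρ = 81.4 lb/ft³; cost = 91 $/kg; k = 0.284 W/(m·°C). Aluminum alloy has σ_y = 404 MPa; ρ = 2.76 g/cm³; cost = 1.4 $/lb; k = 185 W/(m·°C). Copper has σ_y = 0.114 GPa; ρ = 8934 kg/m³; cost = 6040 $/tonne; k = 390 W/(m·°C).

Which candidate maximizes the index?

aluminum alloy

Screen on constraints: cost ≤ 88 $/kg; k ≥ 106 W/(m·K). Survivors: aluminum alloy, copper.
Putting every candidate on a common basis:
  aluminum alloy: σ_y = 404.0 MPa, ρ = 2760 kg/m³
  copper: σ_y = 114.0 MPa, ρ = 8934 kg/m³
  aluminum alloy: M = 7.28×10⁻³
  copper: M = 1.20×10⁻³
Aluminum alloy ranks first.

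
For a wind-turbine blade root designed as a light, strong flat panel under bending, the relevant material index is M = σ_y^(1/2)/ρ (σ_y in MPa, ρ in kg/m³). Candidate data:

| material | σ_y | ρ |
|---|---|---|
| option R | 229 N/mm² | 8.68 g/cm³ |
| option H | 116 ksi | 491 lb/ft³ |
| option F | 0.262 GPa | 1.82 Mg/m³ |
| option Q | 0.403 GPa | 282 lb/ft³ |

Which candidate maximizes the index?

Putting every candidate on a common basis:
  option R: σ_y = 229.0 MPa, ρ = 8680 kg/m³
  option H: σ_y = 799.8 MPa, ρ = 7865 kg/m³
  option F: σ_y = 262.0 MPa, ρ = 1820 kg/m³
  option Q: σ_y = 403.0 MPa, ρ = 4517 kg/m³
  option F: M = 8.89×10⁻³
  option Q: M = 4.44×10⁻³
  option H: M = 3.60×10⁻³
  option R: M = 1.74×10⁻³
Option F ranks first.

option F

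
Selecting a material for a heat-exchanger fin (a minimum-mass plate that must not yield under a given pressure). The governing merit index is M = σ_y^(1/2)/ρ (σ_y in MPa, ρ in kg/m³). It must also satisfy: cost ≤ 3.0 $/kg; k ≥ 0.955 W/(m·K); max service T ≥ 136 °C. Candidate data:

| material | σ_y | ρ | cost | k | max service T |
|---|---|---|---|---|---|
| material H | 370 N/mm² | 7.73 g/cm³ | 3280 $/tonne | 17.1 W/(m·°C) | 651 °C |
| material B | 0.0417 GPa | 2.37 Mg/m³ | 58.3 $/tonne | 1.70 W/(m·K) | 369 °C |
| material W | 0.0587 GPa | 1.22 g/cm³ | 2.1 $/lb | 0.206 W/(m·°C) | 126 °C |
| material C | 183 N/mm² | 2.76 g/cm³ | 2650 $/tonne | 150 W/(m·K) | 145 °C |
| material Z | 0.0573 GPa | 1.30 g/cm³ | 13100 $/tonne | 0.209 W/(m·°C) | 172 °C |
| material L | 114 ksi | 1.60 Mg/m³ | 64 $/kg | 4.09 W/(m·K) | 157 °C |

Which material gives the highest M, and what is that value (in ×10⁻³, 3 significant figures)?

Screen on constraints: cost ≤ 3.0 $/kg; k ≥ 0.955 W/(m·K); max service T ≥ 136 °C. Survivors: material B, material C.
After converting to SI:
  material B: σ_y = 41.70 MPa, ρ = 2370 kg/m³
  material C: σ_y = 183.0 MPa, ρ = 2760 kg/m³
  material C: M = 4.90×10⁻³
  material B: M = 2.72×10⁻³
The maximum is for material C.

material C, M = 4.90×10⁻³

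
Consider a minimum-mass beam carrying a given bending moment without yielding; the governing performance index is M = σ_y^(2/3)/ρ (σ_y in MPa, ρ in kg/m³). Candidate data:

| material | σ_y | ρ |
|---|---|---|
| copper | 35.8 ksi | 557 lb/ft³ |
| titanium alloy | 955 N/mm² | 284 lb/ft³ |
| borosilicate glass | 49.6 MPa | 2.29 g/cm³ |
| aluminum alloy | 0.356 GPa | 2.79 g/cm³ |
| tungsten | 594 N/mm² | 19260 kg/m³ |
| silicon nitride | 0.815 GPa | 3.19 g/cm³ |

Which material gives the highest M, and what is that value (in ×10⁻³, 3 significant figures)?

silicon nitride, M = 27.4×10⁻³

In SI units:
  copper: σ_y = 246.8 MPa, ρ = 8922 kg/m³
  titanium alloy: σ_y = 955.0 MPa, ρ = 4549 kg/m³
  borosilicate glass: σ_y = 49.60 MPa, ρ = 2290 kg/m³
  aluminum alloy: σ_y = 356.0 MPa, ρ = 2790 kg/m³
  tungsten: σ_y = 594.0 MPa, ρ = 19260 kg/m³
  silicon nitride: σ_y = 815.0 MPa, ρ = 3190 kg/m³
  silicon nitride: M = 27.4×10⁻³
  titanium alloy: M = 21.3×10⁻³
  aluminum alloy: M = 18.0×10⁻³
  borosilicate glass: M = 5.90×10⁻³
  copper: M = 4.41×10⁻³
  tungsten: M = 3.67×10⁻³
Silicon nitride ranks first.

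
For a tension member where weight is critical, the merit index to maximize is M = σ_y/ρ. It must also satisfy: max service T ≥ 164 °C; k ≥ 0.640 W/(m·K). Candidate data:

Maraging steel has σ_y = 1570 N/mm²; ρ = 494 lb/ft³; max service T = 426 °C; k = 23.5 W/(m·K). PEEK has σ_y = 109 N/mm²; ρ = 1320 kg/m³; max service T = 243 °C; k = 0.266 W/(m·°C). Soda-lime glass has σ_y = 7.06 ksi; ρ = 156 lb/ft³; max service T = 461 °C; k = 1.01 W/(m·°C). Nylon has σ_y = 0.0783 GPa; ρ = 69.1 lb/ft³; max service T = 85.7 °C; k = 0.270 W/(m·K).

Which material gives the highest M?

maraging steel

Screen on constraints: max service T ≥ 164 °C; k ≥ 0.640 W/(m·K). Survivors: maraging steel, soda-lime glass.
In SI units:
  maraging steel: σ_y = 1570 MPa, ρ = 7913 kg/m³
  soda-lime glass: σ_y = 48.68 MPa, ρ = 2499 kg/m³
  maraging steel: M = 198 kN·m/kg
  soda-lime glass: M = 19.5 kN·m/kg
The maximum is for maraging steel.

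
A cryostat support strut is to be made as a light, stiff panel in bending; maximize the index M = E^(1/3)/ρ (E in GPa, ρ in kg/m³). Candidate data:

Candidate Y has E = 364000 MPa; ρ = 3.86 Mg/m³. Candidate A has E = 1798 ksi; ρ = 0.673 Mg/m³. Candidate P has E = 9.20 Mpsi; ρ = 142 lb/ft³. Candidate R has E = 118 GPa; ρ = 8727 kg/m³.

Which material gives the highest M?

candidate A

Normalizing units and computing the index:
  candidate Y: E = 364.0 GPa, ρ = 3860 kg/m³
  candidate A: E = 12.40 GPa, ρ = 673.0 kg/m³
  candidate P: E = 63.43 GPa, ρ = 2275 kg/m³
  candidate R: E = 118.0 GPa, ρ = 8727 kg/m³
  candidate A: M = 3.44×10⁻³
  candidate Y: M = 1.85×10⁻³
  candidate P: M = 1.75×10⁻³
  candidate R: M = 0.562×10⁻³
Highest index: candidate A.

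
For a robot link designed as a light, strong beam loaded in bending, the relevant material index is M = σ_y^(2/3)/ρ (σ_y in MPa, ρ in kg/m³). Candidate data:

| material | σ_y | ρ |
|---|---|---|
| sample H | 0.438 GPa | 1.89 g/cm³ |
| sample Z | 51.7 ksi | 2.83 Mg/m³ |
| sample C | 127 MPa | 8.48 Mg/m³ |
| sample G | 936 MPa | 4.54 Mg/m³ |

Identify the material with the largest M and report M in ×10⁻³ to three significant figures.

sample H, M = 30.5×10⁻³

Normalizing units and computing the index:
  sample H: σ_y = 438.0 MPa, ρ = 1890 kg/m³
  sample Z: σ_y = 356.5 MPa, ρ = 2830 kg/m³
  sample C: σ_y = 127.0 MPa, ρ = 8480 kg/m³
  sample G: σ_y = 936.0 MPa, ρ = 4540 kg/m³
  sample H: M = 30.5×10⁻³
  sample G: M = 21.1×10⁻³
  sample Z: M = 17.8×10⁻³
  sample C: M = 2.98×10⁻³
Sample H has the largest M.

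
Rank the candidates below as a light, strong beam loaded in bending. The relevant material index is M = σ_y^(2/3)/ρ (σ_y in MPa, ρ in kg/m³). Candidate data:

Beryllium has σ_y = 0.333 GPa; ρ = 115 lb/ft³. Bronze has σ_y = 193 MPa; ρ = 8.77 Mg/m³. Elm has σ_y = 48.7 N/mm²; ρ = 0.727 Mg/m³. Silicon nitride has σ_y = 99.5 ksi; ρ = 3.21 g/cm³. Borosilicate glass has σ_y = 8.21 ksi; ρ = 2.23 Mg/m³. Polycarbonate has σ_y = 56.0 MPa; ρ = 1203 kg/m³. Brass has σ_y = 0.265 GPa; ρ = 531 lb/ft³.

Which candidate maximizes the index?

Convert each candidate to consistent units, then evaluate M:
  beryllium: σ_y = 333.0 MPa, ρ = 1842 kg/m³
  bronze: σ_y = 193.0 MPa, ρ = 8770 kg/m³
  elm: σ_y = 48.70 MPa, ρ = 727.0 kg/m³
  silicon nitride: σ_y = 686.0 MPa, ρ = 3210 kg/m³
  borosilicate glass: σ_y = 56.61 MPa, ρ = 2230 kg/m³
  polycarbonate: σ_y = 56.00 MPa, ρ = 1203 kg/m³
  brass: σ_y = 265.0 MPa, ρ = 8506 kg/m³
  beryllium: M = 26.1×10⁻³
  silicon nitride: M = 24.2×10⁻³
  elm: M = 18.3×10⁻³
  polycarbonate: M = 12.2×10⁻³
  borosilicate glass: M = 6.61×10⁻³
  brass: M = 4.85×10⁻³
  bronze: M = 3.81×10⁻³
Beryllium ranks first.

beryllium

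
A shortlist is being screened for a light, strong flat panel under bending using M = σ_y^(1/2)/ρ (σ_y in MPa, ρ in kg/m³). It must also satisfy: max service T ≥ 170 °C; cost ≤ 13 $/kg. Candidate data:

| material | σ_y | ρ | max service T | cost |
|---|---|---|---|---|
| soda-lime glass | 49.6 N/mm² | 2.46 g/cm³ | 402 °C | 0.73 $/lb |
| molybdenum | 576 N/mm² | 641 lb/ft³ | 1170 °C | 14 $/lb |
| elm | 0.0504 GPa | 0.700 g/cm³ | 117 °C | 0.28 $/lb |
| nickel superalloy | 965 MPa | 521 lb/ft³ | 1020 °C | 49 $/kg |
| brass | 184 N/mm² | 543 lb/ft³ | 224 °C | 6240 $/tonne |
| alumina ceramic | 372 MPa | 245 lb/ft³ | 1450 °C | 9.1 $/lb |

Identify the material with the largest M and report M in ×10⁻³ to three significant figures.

soda-lime glass, M = 2.86×10⁻³

Screen on constraints: max service T ≥ 170 °C; cost ≤ 13 $/kg. Survivors: soda-lime glass, brass.
After converting to SI:
  soda-lime glass: σ_y = 49.60 MPa, ρ = 2460 kg/m³
  brass: σ_y = 184.0 MPa, ρ = 8698 kg/m³
  soda-lime glass: M = 2.86×10⁻³
  brass: M = 1.56×10⁻³
Soda-lime glass ranks first.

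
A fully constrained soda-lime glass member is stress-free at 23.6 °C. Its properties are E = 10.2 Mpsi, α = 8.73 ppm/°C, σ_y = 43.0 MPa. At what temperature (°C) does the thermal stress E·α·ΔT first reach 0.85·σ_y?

E = 10.2 Mpsi = 70.33 GPa.
E·α·ΔT = 36.55 MPa ⇒ ΔT = 36.55 / (70.33×10³ × 8.73×10⁻⁶) = 59.53 K.
T = 23.6 + 59.53 = 83.13 °C.

83.1 °C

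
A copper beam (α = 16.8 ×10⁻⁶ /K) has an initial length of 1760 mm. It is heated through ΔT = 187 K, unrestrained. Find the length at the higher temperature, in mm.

ΔL = α·L₀·ΔT = 16.8×10⁻⁶ × 1760 mm × 187.0 K = 5.53 mm.
L = L₀ + ΔL = 1760 + 5.53 = 1765.5 mm.

1765.5 mm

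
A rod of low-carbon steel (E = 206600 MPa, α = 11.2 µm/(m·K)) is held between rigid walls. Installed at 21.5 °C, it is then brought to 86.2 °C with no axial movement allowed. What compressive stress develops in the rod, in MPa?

E = 206600 MPa = 206.6 GPa.
ΔT = 64.70 K. Constrained thermal stress σ = E·α·ΔT = 206.6×10³ MPa × 11.2×10⁻⁶ × 64.70 = 150 MPa (compressive).

150 MPa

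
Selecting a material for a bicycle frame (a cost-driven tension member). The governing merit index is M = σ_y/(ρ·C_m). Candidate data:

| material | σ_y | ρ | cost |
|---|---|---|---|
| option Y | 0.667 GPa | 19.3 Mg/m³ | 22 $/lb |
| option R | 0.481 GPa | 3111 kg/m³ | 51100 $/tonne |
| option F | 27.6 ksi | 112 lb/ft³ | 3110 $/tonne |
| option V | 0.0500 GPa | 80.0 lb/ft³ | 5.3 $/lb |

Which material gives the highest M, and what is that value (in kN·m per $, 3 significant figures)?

After converting to SI:
  option Y: σ_y = 667.0 MPa, ρ = 19300 kg/m³, cost = 48.50 $/kg
  option R: σ_y = 481.0 MPa, ρ = 3111 kg/m³, cost = 51.10 $/kg
  option F: σ_y = 190.3 MPa, ρ = 1794 kg/m³, cost = 3.110 $/kg
  option V: σ_y = 50.00 MPa, ρ = 1281 kg/m³, cost = 11.68 $/kg
  option F: M = 34.1 kN·m per $
  option V: M = 3.34 kN·m per $
  option R: M = 3.03 kN·m per $
  option Y: M = 0.713 kN·m per $
Highest index: option F.

option F, M = 34.1 kN·m per $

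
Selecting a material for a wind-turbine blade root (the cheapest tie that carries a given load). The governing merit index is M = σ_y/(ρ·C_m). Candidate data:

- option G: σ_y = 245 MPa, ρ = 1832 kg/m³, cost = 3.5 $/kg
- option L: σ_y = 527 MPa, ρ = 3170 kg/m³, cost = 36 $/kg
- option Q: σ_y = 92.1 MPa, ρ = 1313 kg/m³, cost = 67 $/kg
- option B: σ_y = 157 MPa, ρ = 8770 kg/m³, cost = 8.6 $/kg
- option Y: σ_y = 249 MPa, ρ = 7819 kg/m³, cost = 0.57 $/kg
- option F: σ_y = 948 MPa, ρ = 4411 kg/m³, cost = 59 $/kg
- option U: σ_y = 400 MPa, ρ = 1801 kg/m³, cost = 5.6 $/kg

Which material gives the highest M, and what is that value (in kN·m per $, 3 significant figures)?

Computing M directly (units already consistent):
  option Y: M = 55.9 kN·m per $
  option U: M = 39.7 kN·m per $
  option G: M = 38.2 kN·m per $
  option L: M = 4.62 kN·m per $
  option F: M = 3.64 kN·m per $
  option B: M = 2.08 kN·m per $
  option Q: M = 1.05 kN·m per $
The maximum is for option Y.

option Y, M = 55.9 kN·m per $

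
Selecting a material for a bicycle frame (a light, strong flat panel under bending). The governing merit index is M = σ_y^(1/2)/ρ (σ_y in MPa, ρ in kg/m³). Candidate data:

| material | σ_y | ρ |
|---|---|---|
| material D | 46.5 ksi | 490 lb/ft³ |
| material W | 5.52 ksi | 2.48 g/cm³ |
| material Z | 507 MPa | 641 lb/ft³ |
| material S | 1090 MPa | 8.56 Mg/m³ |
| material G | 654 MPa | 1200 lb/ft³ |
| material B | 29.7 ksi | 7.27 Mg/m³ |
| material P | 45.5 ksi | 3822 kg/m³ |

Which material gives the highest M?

material P

Convert each candidate to consistent units, then evaluate M:
  material D: σ_y = 320.6 MPa, ρ = 7849 kg/m³
  material W: σ_y = 38.06 MPa, ρ = 2480 kg/m³
  material Z: σ_y = 507.0 MPa, ρ = 10270 kg/m³
  material S: σ_y = 1090 MPa, ρ = 8560 kg/m³
  material G: σ_y = 654.0 MPa, ρ = 19220 kg/m³
  material B: σ_y = 204.8 MPa, ρ = 7270 kg/m³
  material P: σ_y = 313.7 MPa, ρ = 3822 kg/m³
  material P: M = 4.63×10⁻³
  material S: M = 3.86×10⁻³
  material W: M = 2.49×10⁻³
  material D: M = 2.28×10⁻³
  material Z: M = 2.19×10⁻³
  material B: M = 1.97×10⁻³
  material G: M = 1.33×10⁻³
Material P has the largest M.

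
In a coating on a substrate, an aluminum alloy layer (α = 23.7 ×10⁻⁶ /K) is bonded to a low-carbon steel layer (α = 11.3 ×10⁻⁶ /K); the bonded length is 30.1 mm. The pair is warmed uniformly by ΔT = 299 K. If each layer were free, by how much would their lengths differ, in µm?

112 µm

Δα = |23.7 − 11.3|×10⁻⁶/K = 12.4×10⁻⁶/K.
ΔL_mismatch = Δα·L·ΔT = 12.4×10⁻⁶ × 30.1 mm × 299.0 K = 112 µm.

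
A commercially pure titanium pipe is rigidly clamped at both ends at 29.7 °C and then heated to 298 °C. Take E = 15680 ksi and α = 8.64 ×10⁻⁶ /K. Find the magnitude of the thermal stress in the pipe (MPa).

251 MPa

E = 15680 ksi = 108.1 GPa.
ΔT = 268.3 K. Constrained thermal stress σ = E·α·ΔT = 108.1×10³ MPa × 8.64×10⁻⁶ × 268.3 = 251 MPa (compressive).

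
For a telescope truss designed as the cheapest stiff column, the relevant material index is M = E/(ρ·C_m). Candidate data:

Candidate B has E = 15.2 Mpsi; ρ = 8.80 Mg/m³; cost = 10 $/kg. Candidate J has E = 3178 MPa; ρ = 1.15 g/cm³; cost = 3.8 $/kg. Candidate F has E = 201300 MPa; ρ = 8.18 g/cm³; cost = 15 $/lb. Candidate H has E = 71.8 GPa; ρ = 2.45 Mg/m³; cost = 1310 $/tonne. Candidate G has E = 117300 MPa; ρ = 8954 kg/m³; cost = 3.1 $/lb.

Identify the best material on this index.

candidate H

In SI units:
  candidate B: E = 104.8 GPa, ρ = 8800 kg/m³, cost = 10.00 $/kg
  candidate J: E = 3.178 GPa, ρ = 1150 kg/m³, cost = 3.800 $/kg
  candidate F: E = 201.3 GPa, ρ = 8180 kg/m³, cost = 33.07 $/kg
  candidate H: E = 71.80 GPa, ρ = 2450 kg/m³, cost = 1.310 $/kg
  candidate G: E = 117.3 GPa, ρ = 8954 kg/m³, cost = 6.834 $/kg
  candidate H: M = 22.4 MN·m per $
  candidate G: M = 1.92 MN·m per $
  candidate B: M = 1.19 MN·m per $
  candidate F: M = 0.744 MN·m per $
  candidate J: M = 0.727 MN·m per $
Highest index: candidate H.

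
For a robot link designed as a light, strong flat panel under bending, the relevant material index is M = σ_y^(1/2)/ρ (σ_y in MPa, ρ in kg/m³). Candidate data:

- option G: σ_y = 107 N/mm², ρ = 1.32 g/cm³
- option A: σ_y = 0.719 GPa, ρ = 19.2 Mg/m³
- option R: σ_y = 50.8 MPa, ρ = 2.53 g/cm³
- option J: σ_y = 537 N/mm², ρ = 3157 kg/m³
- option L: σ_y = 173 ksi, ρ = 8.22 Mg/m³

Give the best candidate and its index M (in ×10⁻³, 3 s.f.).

Normalizing units and computing the index:
  option G: σ_y = 107.0 MPa, ρ = 1320 kg/m³
  option A: σ_y = 719.0 MPa, ρ = 19200 kg/m³
  option R: σ_y = 50.80 MPa, ρ = 2530 kg/m³
  option J: σ_y = 537.0 MPa, ρ = 3157 kg/m³
  option L: σ_y = 1193 MPa, ρ = 8220 kg/m³
  option G: M = 7.84×10⁻³
  option J: M = 7.34×10⁻³
  option L: M = 4.20×10⁻³
  option R: M = 2.82×10⁻³
  option A: M = 1.40×10⁻³
The maximum is for option G.

option G, M = 7.84×10⁻³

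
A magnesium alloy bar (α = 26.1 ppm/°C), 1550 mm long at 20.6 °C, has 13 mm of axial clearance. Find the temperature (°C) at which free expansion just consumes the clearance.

α·L₀·ΔT = 13.0 mm ⇒ ΔT = 13.0 / (26.1×10⁻⁶ × 1550.0) = 321.3 K.
T = 20.6 + 321.3 = 341.9 °C.

342 °C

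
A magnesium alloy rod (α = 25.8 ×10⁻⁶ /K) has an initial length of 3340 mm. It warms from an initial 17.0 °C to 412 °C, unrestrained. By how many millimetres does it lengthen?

ΔT = 412 − 17.0 = 395.0 K.
ΔL = α·L₀·ΔT = 25.8×10⁻⁶ × 3340 mm × 395.0 K = 34.0 mm.

34.0 mm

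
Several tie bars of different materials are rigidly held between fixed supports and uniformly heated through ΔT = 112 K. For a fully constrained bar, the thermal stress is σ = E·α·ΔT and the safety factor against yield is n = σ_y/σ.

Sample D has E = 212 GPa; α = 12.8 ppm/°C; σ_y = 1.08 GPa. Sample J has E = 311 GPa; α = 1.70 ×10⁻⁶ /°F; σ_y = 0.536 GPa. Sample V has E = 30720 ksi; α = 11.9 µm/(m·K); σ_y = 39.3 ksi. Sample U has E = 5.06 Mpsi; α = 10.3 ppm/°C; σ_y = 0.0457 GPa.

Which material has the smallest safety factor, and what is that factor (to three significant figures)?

sample V, n = 0.960

Converting E to GPa, α to ×10⁻⁶/K, σ_y to MPa, then σ and n for each:
  sample D: E = 212.0, α = 12.8, σ_y = 1080 → σ = 304 MPa, n = 3.55
  sample J: E = 311.0, α = 3.06, σ_y = 536.0 → σ = 107 MPa, n = 5.03
  sample V: E = 211.8, α = 11.9, σ_y = 271.0 → σ = 282 MPa, n = 0.960
  sample U: E = 34.89, α = 10.3, σ_y = 45.70 → σ = 40.2 MPa, n = 1.14
Smallest n: sample V with n = 0.960.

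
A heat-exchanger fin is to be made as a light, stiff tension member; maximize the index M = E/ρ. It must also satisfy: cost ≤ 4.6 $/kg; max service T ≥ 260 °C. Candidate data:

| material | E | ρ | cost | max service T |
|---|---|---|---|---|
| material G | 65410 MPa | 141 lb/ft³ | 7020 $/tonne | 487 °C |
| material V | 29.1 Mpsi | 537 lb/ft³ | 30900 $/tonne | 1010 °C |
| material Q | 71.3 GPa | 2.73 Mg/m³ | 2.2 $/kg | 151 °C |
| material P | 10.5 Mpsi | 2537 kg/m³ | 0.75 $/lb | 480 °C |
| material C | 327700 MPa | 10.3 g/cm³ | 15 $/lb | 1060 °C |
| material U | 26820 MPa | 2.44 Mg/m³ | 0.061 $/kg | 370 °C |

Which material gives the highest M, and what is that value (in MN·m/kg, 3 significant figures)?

Screen on constraints: cost ≤ 4.6 $/kg; max service T ≥ 260 °C. Survivors: material P, material U.
Normalizing units and computing the index:
  material P: E = 72.39 GPa, ρ = 2537 kg/m³
  material U: E = 26.82 GPa, ρ = 2440 kg/m³
  material P: M = 28.5 MN·m/kg
  material U: M = 11.0 MN·m/kg
The maximum is for material P.

material P, M = 28.5 MN·m/kg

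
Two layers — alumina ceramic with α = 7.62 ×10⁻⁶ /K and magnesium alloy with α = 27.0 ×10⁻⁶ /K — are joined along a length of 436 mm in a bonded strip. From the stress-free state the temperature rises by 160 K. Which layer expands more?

magnesium alloy

α(alumina ceramic) = 7.62×10⁻⁶/K vs α(magnesium alloy) = 27.0×10⁻⁶/K.
Higher α expands more for the same ΔT: magnesium alloy.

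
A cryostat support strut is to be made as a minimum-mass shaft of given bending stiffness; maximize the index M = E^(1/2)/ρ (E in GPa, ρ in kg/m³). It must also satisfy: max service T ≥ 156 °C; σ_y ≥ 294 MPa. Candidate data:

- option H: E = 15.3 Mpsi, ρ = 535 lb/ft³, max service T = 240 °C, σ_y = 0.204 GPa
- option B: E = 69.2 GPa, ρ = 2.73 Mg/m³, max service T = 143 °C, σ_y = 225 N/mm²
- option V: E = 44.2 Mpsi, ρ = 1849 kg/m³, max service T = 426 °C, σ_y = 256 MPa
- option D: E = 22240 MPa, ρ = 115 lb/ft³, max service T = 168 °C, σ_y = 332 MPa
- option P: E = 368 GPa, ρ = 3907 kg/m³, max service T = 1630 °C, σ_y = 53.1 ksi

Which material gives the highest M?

option P

Screen on constraints: max service T ≥ 156 °C; σ_y ≥ 294 MPa. Survivors: option D, option P.
Putting every candidate on a common basis:
  option D: E = 22.24 GPa, ρ = 1842 kg/m³
  option P: E = 368.0 GPa, ρ = 3907 kg/m³
  option P: M = 4.91×10⁻³
  option D: M = 2.56×10⁻³
Highest index: option P.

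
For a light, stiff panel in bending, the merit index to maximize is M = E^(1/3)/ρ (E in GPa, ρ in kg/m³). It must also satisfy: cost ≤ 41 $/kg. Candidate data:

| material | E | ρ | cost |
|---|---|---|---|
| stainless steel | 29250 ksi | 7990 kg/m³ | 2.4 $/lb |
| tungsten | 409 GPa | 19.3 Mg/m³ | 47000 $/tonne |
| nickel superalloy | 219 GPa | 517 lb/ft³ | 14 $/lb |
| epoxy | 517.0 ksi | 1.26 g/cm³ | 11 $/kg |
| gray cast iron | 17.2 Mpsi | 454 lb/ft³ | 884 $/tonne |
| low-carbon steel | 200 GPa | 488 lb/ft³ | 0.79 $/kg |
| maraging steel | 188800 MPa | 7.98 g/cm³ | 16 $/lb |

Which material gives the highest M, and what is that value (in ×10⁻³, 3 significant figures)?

Screen on constraints: cost ≤ 41 $/kg. Survivors: stainless steel, nickel superalloy, epoxy, gray cast iron, low-carbon steel, maraging steel.
After converting to SI:
  stainless steel: E = 201.7 GPa, ρ = 7990 kg/m³
  nickel superalloy: E = 219.0 GPa, ρ = 8282 kg/m³
  epoxy: E = 3.565 GPa, ρ = 1260 kg/m³
  gray cast iron: E = 118.6 GPa, ρ = 7272 kg/m³
  low-carbon steel: E = 200.0 GPa, ρ = 7817 kg/m³
  maraging steel: E = 188.8 GPa, ρ = 7980 kg/m³
  epoxy: M = 1.21×10⁻³
  low-carbon steel: M = 0.748×10⁻³
  stainless steel: M = 0.734×10⁻³
  nickel superalloy: M = 0.728×10⁻³
  maraging steel: M = 0.719×10⁻³
  gray cast iron: M = 0.676×10⁻³
Epoxy ranks first.

epoxy, M = 1.21×10⁻³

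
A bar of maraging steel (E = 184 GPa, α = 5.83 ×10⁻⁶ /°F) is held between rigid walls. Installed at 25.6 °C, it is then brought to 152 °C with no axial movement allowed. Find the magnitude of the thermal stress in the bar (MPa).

α = 5.83×10⁻⁶/°F × 9/5 = 10.5×10⁻⁶/K.
ΔT = 126.4 K. Constrained thermal stress σ = E·α·ΔT = 184.0×10³ MPa × 10.5×10⁻⁶ × 126.4 = 244 MPa (compressive).

244 MPa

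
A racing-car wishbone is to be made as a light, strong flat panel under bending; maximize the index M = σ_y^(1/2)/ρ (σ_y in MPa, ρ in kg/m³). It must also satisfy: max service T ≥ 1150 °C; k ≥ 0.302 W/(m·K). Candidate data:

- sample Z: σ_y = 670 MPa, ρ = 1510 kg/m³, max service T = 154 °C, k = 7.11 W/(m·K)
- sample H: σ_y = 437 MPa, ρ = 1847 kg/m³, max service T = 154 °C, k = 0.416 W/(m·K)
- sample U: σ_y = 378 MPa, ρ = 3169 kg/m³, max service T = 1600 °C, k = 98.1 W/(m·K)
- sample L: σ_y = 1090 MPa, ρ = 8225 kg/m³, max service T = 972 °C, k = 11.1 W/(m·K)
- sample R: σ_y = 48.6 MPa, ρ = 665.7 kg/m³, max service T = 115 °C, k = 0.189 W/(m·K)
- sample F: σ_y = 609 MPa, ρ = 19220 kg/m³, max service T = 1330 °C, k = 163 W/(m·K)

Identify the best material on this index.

Screen on constraints: max service T ≥ 1150 °C; k ≥ 0.302 W/(m·K). Survivors: sample U, sample F.
Computing M directly (units already consistent):
  sample U: M = 6.14×10⁻³
  sample F: M = 1.28×10⁻³
Sample U has the largest M.

sample U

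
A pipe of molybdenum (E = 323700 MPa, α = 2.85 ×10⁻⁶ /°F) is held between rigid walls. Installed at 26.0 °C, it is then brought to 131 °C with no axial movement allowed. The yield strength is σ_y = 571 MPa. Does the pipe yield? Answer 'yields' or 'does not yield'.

E = 323700 MPa = 323.7 GPa.
α = 2.85×10⁻⁶/°F × 9/5 = 5.13×10⁻⁶/K.
ΔT = 105.0 K. Constrained thermal stress σ = E·α·ΔT = 323.7×10³ MPa × 5.13×10⁻⁶ × 105.0 = 174 MPa (compressive).
Compare to σ_y = 571 MPa: σ < σ_y, so it does not yield.

does not yield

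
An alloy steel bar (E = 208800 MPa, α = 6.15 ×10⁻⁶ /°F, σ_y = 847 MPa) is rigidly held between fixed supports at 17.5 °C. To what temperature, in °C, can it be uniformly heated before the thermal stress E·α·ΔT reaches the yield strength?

384 °C

E = 208800 MPa = 208.8 GPa.
α = 6.15×10⁻⁶/°F × 9/5 = 11.1×10⁻⁶/K.
E·α·ΔT = 847.0 MPa ⇒ ΔT = 847.0 / (208.8×10³ × 11.1×10⁻⁶) = 366.4 K.
T = 17.5 + 366.4 = 383.9 °C.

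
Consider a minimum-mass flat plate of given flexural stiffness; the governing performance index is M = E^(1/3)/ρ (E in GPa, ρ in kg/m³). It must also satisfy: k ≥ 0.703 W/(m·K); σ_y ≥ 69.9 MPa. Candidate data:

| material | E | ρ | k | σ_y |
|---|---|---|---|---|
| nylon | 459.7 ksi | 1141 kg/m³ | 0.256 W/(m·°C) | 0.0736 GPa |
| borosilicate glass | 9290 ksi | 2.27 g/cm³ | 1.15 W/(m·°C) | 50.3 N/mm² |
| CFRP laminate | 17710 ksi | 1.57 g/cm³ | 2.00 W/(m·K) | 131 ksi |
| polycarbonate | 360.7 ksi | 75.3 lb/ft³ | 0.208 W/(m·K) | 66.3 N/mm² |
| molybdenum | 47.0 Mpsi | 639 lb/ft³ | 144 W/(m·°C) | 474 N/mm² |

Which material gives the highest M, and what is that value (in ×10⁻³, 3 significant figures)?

Screen on constraints: k ≥ 0.703 W/(m·K); σ_y ≥ 69.9 MPa. Survivors: CFRP laminate, molybdenum.
Putting every candidate on a common basis:
  CFRP laminate: E = 122.1 GPa, ρ = 1570 kg/m³
  molybdenum: E = 324.1 GPa, ρ = 10240 kg/m³
  CFRP laminate: M = 3.16×10⁻³
  molybdenum: M = 0.671×10⁻³
CFRP laminate has the largest M.

CFRP laminate, M = 3.16×10⁻³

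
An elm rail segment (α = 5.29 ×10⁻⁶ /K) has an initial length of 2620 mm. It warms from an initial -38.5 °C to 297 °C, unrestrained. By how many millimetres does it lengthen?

4.65 mm

ΔT = 297 − (-38.5) = 335.5 K.
ΔL = α·L₀·ΔT = 5.29×10⁻⁶ × 2620 mm × 335.5 K = 4.65 mm.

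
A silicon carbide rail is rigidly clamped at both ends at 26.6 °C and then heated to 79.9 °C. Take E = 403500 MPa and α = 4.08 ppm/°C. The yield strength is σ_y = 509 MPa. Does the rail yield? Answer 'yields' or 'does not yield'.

does not yield

E = 403500 MPa = 403.5 GPa.
ΔT = 53.30 K. Constrained thermal stress σ = E·α·ΔT = 403.5×10³ MPa × 4.08×10⁻⁶ × 53.30 = 87.7 MPa (compressive).
Compare to σ_y = 509 MPa: σ < σ_y, so it does not yield.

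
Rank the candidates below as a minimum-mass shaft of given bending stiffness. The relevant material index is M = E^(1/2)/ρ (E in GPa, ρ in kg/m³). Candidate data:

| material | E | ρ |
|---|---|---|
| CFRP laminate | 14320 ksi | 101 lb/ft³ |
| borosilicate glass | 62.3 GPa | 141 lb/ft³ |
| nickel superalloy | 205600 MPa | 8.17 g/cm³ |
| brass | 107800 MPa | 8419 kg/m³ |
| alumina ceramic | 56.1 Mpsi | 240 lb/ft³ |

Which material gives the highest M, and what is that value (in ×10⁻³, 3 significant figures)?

Convert each candidate to consistent units, then evaluate M:
  CFRP laminate: E = 98.73 GPa, ρ = 1618 kg/m³
  borosilicate glass: E = 62.30 GPa, ρ = 2259 kg/m³
  nickel superalloy: E = 205.6 GPa, ρ = 8170 kg/m³
  brass: E = 107.8 GPa, ρ = 8419 kg/m³
  alumina ceramic: E = 386.8 GPa, ρ = 3844 kg/m³
  CFRP laminate: M = 6.14×10⁻³
  alumina ceramic: M = 5.12×10⁻³
  borosilicate glass: M = 3.49×10⁻³
  nickel superalloy: M = 1.76×10⁻³
  brass: M = 1.23×10⁻³
Highest index: CFRP laminate.

CFRP laminate, M = 6.14×10⁻³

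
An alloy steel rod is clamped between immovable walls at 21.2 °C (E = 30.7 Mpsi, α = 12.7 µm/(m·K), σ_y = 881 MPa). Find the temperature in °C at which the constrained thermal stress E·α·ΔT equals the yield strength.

E = 30.7 Mpsi = 211.7 GPa.
E·α·ΔT = 881.0 MPa ⇒ ΔT = 881.0 / (211.7×10³ × 12.7×10⁻⁶) = 327.7 K.
T = 21.2 + 327.7 = 348.9 °C.

349 °C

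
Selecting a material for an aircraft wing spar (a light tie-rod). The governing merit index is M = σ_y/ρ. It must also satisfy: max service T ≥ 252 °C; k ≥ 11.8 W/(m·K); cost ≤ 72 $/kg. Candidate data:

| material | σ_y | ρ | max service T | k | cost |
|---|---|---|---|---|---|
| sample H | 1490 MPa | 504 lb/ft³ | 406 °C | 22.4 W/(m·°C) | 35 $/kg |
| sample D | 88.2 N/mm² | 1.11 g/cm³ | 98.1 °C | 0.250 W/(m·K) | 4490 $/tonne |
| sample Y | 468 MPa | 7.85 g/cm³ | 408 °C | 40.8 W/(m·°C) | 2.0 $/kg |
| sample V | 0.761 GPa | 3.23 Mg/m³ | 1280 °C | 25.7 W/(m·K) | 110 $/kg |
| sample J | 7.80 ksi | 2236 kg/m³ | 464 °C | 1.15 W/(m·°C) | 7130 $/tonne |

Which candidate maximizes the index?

Screen on constraints: max service T ≥ 252 °C; k ≥ 11.8 W/(m·K); cost ≤ 72 $/kg. Survivors: sample H, sample Y.
In SI units:
  sample H: σ_y = 1490 MPa, ρ = 8073 kg/m³
  sample Y: σ_y = 468.0 MPa, ρ = 7850 kg/m³
  sample H: M = 185 kN·m/kg
  sample Y: M = 59.6 kN·m/kg
Sample H has the largest M.

sample H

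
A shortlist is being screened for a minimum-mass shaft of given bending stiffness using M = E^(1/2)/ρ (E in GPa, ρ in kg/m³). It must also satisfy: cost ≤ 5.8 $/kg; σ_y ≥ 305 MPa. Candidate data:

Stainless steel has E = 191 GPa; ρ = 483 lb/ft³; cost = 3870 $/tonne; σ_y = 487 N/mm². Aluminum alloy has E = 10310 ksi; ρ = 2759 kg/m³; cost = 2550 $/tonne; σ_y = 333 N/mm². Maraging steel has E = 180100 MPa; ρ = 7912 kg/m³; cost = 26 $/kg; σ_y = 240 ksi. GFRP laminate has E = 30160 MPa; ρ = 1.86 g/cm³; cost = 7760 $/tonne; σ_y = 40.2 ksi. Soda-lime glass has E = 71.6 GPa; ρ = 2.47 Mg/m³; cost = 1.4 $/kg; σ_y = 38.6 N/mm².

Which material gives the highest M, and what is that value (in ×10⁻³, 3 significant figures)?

aluminum alloy, M = 3.06×10⁻³

Screen on constraints: cost ≤ 5.8 $/kg; σ_y ≥ 305 MPa. Survivors: stainless steel, aluminum alloy.
Normalizing units and computing the index:
  stainless steel: E = 191.0 GPa, ρ = 7737 kg/m³
  aluminum alloy: E = 71.08 GPa, ρ = 2759 kg/m³
  aluminum alloy: M = 3.06×10⁻³
  stainless steel: M = 1.79×10⁻³
The maximum is for aluminum alloy.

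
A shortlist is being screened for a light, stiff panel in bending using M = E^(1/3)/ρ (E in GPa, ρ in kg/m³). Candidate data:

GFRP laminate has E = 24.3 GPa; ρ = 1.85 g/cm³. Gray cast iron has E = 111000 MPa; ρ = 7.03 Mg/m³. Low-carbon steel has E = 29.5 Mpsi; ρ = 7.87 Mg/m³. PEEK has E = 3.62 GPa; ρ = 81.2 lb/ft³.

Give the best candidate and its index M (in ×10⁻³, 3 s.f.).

GFRP laminate, M = 1.57×10⁻³

Normalizing units and computing the index:
  GFRP laminate: E = 24.30 GPa, ρ = 1850 kg/m³
  gray cast iron: E = 111.0 GPa, ρ = 7030 kg/m³
  low-carbon steel: E = 203.4 GPa, ρ = 7870 kg/m³
  PEEK: E = 3.620 GPa, ρ = 1301 kg/m³
  GFRP laminate: M = 1.57×10⁻³
  PEEK: M = 1.18×10⁻³
  low-carbon steel: M = 0.747×10⁻³
  gray cast iron: M = 0.684×10⁻³
GFRP laminate ranks first.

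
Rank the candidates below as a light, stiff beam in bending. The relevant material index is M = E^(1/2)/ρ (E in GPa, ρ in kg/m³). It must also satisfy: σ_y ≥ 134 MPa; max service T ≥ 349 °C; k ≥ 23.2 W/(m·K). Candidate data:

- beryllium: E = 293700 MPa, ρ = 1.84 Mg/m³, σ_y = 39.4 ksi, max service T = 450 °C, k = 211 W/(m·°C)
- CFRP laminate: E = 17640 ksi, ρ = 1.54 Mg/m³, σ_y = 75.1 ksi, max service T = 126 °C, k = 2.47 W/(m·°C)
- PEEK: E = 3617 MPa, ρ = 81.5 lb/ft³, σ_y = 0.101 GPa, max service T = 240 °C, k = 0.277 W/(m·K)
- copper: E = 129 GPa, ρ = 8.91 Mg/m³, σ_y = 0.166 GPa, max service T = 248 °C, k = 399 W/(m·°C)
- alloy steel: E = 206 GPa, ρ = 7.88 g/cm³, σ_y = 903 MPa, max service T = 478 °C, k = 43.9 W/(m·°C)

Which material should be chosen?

beryllium

Screen on constraints: σ_y ≥ 134 MPa; max service T ≥ 349 °C; k ≥ 23.2 W/(m·K). Survivors: beryllium, alloy steel.
After converting to SI:
  beryllium: E = 293.7 GPa, ρ = 1840 kg/m³
  alloy steel: E = 206.0 GPa, ρ = 7880 kg/m³
  beryllium: M = 9.31×10⁻³
  alloy steel: M = 1.82×10⁻³
The maximum is for beryllium.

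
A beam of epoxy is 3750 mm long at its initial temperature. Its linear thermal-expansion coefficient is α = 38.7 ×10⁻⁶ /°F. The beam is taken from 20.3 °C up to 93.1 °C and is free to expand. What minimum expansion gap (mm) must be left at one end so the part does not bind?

19.0 mm

Convert α: 38.7×10⁻⁶/°F × (9/5) = 69.7×10⁻⁶/K.
ΔT = 93.1 − 20.3 = 72.80 K.
ΔL = α·L₀·ΔT = 69.7×10⁻⁶ × 3750 mm × 72.80 K = 19.0 mm.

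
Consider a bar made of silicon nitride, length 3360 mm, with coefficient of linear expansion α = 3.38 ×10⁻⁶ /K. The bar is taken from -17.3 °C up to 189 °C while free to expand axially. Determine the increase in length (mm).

2.34 mm

ΔT = 189 − (-17.3) = 206.3 K.
ΔL = α·L₀·ΔT = 3.38×10⁻⁶ × 3360 mm × 206.3 K = 2.34 mm.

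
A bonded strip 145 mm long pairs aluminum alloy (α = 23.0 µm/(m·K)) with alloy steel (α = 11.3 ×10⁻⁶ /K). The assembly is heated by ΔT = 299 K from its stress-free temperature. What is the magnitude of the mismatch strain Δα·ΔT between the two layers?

3.50×10⁻³

Δα = |23.0 − 11.3|×10⁻⁶/K = 11.7×10⁻⁶/K.
Mismatch strain = Δα·ΔT = 11.7×10⁻⁶ × 299.0 = 3.50×10⁻³.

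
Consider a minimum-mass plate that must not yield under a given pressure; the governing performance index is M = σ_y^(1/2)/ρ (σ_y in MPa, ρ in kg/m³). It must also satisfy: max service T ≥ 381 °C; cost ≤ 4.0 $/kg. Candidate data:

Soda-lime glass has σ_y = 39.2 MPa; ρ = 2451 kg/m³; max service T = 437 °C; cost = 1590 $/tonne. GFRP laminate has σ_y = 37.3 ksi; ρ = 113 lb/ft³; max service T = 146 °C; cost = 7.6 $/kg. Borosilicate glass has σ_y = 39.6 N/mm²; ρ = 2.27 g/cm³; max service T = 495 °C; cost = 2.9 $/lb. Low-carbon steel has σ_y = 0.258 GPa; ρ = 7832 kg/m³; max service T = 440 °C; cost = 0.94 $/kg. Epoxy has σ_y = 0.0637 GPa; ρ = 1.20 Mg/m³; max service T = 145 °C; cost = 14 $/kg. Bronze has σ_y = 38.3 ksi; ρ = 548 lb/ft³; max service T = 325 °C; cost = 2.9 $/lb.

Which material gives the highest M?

Screen on constraints: max service T ≥ 381 °C; cost ≤ 4.0 $/kg. Survivors: soda-lime glass, low-carbon steel.
After converting to SI:
  soda-lime glass: σ_y = 39.20 MPa, ρ = 2451 kg/m³
  low-carbon steel: σ_y = 258.0 MPa, ρ = 7832 kg/m³
  soda-lime glass: M = 2.55×10⁻³
  low-carbon steel: M = 2.05×10⁻³
Highest index: soda-lime glass.

soda-lime glass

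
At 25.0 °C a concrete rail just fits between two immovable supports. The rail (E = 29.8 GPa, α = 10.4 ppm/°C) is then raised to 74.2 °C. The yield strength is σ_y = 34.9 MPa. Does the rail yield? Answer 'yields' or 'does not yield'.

ΔT = 49.20 K. Constrained thermal stress σ = E·α·ΔT = 29.80×10³ MPa × 10.4×10⁻⁶ × 49.20 = 15.2 MPa (compressive).
Compare to σ_y = 34.9 MPa: σ < σ_y, so it does not yield.

does not yield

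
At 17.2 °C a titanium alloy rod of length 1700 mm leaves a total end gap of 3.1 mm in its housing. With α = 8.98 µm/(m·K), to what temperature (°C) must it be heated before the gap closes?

α·L₀·ΔT = 3.1 mm ⇒ ΔT = 3.1 / (8.98×10⁻⁶ × 1700.0) = 203.1 K.
T = 17.2 + 203.1 = 220.3 °C.

220 °C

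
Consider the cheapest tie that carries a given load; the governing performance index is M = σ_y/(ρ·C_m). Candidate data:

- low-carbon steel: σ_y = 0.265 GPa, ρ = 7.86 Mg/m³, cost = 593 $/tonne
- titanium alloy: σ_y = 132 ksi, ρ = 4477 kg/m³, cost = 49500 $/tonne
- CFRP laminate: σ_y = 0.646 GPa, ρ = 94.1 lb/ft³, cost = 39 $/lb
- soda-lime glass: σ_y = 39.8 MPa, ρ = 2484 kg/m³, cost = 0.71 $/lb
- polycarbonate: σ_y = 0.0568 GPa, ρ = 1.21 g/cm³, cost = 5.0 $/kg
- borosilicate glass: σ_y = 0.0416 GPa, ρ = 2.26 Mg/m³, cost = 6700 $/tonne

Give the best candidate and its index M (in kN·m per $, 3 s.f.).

low-carbon steel, M = 56.9 kN·m per $

Normalizing units and computing the index:
  low-carbon steel: σ_y = 265.0 MPa, ρ = 7860 kg/m³, cost = 0.5930 $/kg
  titanium alloy: σ_y = 910.1 MPa, ρ = 4477 kg/m³, cost = 49.50 $/kg
  CFRP laminate: σ_y = 646.0 MPa, ρ = 1507 kg/m³, cost = 85.98 $/kg
  soda-lime glass: σ_y = 39.80 MPa, ρ = 2484 kg/m³, cost = 1.565 $/kg
  polycarbonate: σ_y = 56.80 MPa, ρ = 1210 kg/m³, cost = 5.000 $/kg
  borosilicate glass: σ_y = 41.60 MPa, ρ = 2260 kg/m³, cost = 6.700 $/kg
  low-carbon steel: M = 56.9 kN·m per $
  soda-lime glass: M = 10.2 kN·m per $
  polycarbonate: M = 9.39 kN·m per $
  CFRP laminate: M = 4.98 kN·m per $
  titanium alloy: M = 4.11 kN·m per $
  borosilicate glass: M = 2.75 kN·m per $
Low-carbon steel has the largest M.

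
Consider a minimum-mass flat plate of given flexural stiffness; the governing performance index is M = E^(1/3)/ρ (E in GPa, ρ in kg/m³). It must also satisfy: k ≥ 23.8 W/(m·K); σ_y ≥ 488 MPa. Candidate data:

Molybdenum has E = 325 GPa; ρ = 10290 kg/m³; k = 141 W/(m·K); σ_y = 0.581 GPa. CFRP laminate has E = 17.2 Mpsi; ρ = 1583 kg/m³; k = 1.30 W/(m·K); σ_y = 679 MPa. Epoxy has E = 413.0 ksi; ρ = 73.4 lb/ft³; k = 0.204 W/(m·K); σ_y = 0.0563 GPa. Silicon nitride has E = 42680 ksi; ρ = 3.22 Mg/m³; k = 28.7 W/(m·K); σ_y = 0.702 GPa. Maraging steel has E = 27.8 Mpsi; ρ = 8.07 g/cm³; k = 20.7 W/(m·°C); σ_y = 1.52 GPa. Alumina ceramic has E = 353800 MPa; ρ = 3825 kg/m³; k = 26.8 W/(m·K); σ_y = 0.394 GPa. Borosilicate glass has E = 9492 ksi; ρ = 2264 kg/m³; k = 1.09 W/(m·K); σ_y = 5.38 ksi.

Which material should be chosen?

Screen on constraints: k ≥ 23.8 W/(m·K); σ_y ≥ 488 MPa. Survivors: molybdenum, silicon nitride.
In SI units:
  molybdenum: E = 325.0 GPa, ρ = 10290 kg/m³
  silicon nitride: E = 294.3 GPa, ρ = 3220 kg/m³
  silicon nitride: M = 2.07×10⁻³
  molybdenum: M = 0.668×10⁻³
The maximum is for silicon nitride.

silicon nitride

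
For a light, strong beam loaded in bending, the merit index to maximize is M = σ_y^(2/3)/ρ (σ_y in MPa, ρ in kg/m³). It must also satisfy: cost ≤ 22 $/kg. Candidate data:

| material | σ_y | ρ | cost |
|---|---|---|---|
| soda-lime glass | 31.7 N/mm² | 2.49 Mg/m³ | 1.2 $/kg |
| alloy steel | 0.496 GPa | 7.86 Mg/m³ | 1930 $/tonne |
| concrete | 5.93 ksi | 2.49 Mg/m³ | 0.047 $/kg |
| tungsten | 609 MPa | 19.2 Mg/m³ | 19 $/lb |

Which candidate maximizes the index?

Screen on constraints: cost ≤ 22 $/kg. Survivors: soda-lime glass, alloy steel, concrete.
Normalizing units and computing the index:
  soda-lime glass: σ_y = 31.70 MPa, ρ = 2490 kg/m³
  alloy steel: σ_y = 496.0 MPa, ρ = 7860 kg/m³
  concrete: σ_y = 40.89 MPa, ρ = 2490 kg/m³
  alloy steel: M = 7.97×10⁻³
  concrete: M = 4.77×10⁻³
  soda-lime glass: M = 4.02×10⁻³
Highest index: alloy steel.

alloy steel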